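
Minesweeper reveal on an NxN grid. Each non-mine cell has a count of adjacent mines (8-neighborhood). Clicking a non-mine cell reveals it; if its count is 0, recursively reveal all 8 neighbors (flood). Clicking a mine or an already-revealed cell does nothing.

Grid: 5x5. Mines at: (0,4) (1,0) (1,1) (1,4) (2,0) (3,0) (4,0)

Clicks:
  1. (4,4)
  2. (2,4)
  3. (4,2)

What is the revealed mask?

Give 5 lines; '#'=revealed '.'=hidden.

Click 1 (4,4) count=0: revealed 12 new [(2,1) (2,2) (2,3) (2,4) (3,1) (3,2) (3,3) (3,4) (4,1) (4,2) (4,3) (4,4)] -> total=12
Click 2 (2,4) count=1: revealed 0 new [(none)] -> total=12
Click 3 (4,2) count=0: revealed 0 new [(none)] -> total=12

Answer: .....
.....
.####
.####
.####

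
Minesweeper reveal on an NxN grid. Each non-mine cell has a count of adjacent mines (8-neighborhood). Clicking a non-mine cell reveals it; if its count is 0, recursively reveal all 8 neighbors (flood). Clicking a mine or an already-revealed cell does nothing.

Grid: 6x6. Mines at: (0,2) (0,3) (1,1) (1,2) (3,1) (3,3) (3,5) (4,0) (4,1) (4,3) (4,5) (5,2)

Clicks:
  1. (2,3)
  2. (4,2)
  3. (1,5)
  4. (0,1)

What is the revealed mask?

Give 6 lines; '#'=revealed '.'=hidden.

Click 1 (2,3) count=2: revealed 1 new [(2,3)] -> total=1
Click 2 (4,2) count=5: revealed 1 new [(4,2)] -> total=2
Click 3 (1,5) count=0: revealed 6 new [(0,4) (0,5) (1,4) (1,5) (2,4) (2,5)] -> total=8
Click 4 (0,1) count=3: revealed 1 new [(0,1)] -> total=9

Answer: .#..##
....##
...###
......
..#...
......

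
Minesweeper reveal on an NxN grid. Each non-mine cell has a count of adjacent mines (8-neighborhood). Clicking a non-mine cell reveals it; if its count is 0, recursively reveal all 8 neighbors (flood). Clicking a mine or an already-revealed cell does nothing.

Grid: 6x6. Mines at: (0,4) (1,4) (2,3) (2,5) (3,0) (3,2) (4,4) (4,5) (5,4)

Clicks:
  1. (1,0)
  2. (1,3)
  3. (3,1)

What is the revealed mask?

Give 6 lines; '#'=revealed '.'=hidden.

Answer: ####..
####..
###...
.#....
......
......

Derivation:
Click 1 (1,0) count=0: revealed 11 new [(0,0) (0,1) (0,2) (0,3) (1,0) (1,1) (1,2) (1,3) (2,0) (2,1) (2,2)] -> total=11
Click 2 (1,3) count=3: revealed 0 new [(none)] -> total=11
Click 3 (3,1) count=2: revealed 1 new [(3,1)] -> total=12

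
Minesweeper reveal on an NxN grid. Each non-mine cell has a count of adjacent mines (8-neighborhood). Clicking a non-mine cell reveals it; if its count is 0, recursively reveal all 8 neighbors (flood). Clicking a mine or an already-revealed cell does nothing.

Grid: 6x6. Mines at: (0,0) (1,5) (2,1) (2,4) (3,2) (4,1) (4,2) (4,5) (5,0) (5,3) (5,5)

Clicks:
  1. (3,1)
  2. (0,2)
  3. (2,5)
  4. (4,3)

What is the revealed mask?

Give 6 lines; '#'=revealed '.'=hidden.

Click 1 (3,1) count=4: revealed 1 new [(3,1)] -> total=1
Click 2 (0,2) count=0: revealed 8 new [(0,1) (0,2) (0,3) (0,4) (1,1) (1,2) (1,3) (1,4)] -> total=9
Click 3 (2,5) count=2: revealed 1 new [(2,5)] -> total=10
Click 4 (4,3) count=3: revealed 1 new [(4,3)] -> total=11

Answer: .####.
.####.
.....#
.#....
...#..
......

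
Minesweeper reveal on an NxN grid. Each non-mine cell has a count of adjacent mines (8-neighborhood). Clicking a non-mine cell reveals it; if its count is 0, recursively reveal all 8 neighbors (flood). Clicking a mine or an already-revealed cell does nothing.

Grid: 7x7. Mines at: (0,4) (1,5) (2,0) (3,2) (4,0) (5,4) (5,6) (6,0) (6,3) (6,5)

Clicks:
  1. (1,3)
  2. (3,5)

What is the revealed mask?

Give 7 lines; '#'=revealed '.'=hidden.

Click 1 (1,3) count=1: revealed 1 new [(1,3)] -> total=1
Click 2 (3,5) count=0: revealed 12 new [(2,3) (2,4) (2,5) (2,6) (3,3) (3,4) (3,5) (3,6) (4,3) (4,4) (4,5) (4,6)] -> total=13

Answer: .......
...#...
...####
...####
...####
.......
.......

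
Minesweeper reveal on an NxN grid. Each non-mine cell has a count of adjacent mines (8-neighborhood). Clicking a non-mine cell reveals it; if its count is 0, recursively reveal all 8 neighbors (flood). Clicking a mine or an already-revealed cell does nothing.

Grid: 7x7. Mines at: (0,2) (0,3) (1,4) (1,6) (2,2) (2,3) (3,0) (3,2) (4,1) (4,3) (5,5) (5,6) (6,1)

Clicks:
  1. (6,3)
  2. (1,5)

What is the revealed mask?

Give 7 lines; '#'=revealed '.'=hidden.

Click 1 (6,3) count=0: revealed 6 new [(5,2) (5,3) (5,4) (6,2) (6,3) (6,4)] -> total=6
Click 2 (1,5) count=2: revealed 1 new [(1,5)] -> total=7

Answer: .......
.....#.
.......
.......
.......
..###..
..###..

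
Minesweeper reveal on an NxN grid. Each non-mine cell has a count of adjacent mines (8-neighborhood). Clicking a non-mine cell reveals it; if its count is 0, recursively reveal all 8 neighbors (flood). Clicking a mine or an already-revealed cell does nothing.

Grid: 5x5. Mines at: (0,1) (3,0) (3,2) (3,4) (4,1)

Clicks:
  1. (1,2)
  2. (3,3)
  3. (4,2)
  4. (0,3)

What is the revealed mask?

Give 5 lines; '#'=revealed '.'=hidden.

Answer: ..###
..###
..###
...#.
..#..

Derivation:
Click 1 (1,2) count=1: revealed 1 new [(1,2)] -> total=1
Click 2 (3,3) count=2: revealed 1 new [(3,3)] -> total=2
Click 3 (4,2) count=2: revealed 1 new [(4,2)] -> total=3
Click 4 (0,3) count=0: revealed 8 new [(0,2) (0,3) (0,4) (1,3) (1,4) (2,2) (2,3) (2,4)] -> total=11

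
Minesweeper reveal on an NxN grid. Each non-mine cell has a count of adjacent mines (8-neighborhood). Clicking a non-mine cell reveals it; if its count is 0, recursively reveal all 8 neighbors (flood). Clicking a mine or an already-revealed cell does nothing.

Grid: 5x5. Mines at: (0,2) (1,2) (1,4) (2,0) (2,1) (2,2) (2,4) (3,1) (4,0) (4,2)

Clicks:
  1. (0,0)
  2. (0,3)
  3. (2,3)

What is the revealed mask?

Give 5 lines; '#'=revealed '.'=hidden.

Click 1 (0,0) count=0: revealed 4 new [(0,0) (0,1) (1,0) (1,1)] -> total=4
Click 2 (0,3) count=3: revealed 1 new [(0,3)] -> total=5
Click 3 (2,3) count=4: revealed 1 new [(2,3)] -> total=6

Answer: ##.#.
##...
...#.
.....
.....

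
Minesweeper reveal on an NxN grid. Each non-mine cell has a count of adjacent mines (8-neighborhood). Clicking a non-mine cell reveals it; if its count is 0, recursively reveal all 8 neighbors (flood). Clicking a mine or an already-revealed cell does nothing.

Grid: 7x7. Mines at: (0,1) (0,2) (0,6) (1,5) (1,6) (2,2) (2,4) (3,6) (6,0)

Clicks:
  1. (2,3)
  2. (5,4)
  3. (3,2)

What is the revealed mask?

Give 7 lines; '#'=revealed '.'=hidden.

Click 1 (2,3) count=2: revealed 1 new [(2,3)] -> total=1
Click 2 (5,4) count=0: revealed 30 new [(1,0) (1,1) (2,0) (2,1) (3,0) (3,1) (3,2) (3,3) (3,4) (3,5) (4,0) (4,1) (4,2) (4,3) (4,4) (4,5) (4,6) (5,0) (5,1) (5,2) (5,3) (5,4) (5,5) (5,6) (6,1) (6,2) (6,3) (6,4) (6,5) (6,6)] -> total=31
Click 3 (3,2) count=1: revealed 0 new [(none)] -> total=31

Answer: .......
##.....
##.#...
######.
#######
#######
.######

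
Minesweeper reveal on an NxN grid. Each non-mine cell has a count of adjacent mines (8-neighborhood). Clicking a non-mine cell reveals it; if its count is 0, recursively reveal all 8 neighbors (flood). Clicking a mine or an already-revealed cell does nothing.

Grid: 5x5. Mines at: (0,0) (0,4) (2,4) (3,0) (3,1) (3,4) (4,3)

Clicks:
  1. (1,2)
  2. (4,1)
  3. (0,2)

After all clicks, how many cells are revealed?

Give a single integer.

Click 1 (1,2) count=0: revealed 9 new [(0,1) (0,2) (0,3) (1,1) (1,2) (1,3) (2,1) (2,2) (2,3)] -> total=9
Click 2 (4,1) count=2: revealed 1 new [(4,1)] -> total=10
Click 3 (0,2) count=0: revealed 0 new [(none)] -> total=10

Answer: 10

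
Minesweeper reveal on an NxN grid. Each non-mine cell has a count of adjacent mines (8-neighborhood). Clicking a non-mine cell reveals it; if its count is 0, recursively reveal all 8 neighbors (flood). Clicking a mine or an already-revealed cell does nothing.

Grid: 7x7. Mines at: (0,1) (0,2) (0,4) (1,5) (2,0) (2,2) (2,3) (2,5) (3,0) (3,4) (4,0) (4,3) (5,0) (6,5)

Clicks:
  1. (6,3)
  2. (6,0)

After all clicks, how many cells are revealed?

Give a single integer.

Answer: 9

Derivation:
Click 1 (6,3) count=0: revealed 8 new [(5,1) (5,2) (5,3) (5,4) (6,1) (6,2) (6,3) (6,4)] -> total=8
Click 2 (6,0) count=1: revealed 1 new [(6,0)] -> total=9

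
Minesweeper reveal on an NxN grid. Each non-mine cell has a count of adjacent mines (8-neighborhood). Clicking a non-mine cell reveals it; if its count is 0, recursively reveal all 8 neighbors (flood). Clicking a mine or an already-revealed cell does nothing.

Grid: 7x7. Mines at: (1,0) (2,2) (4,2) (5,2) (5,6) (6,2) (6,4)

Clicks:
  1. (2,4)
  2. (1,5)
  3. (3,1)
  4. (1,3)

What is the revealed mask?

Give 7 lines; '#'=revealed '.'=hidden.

Click 1 (2,4) count=0: revealed 27 new [(0,1) (0,2) (0,3) (0,4) (0,5) (0,6) (1,1) (1,2) (1,3) (1,4) (1,5) (1,6) (2,3) (2,4) (2,5) (2,6) (3,3) (3,4) (3,5) (3,6) (4,3) (4,4) (4,5) (4,6) (5,3) (5,4) (5,5)] -> total=27
Click 2 (1,5) count=0: revealed 0 new [(none)] -> total=27
Click 3 (3,1) count=2: revealed 1 new [(3,1)] -> total=28
Click 4 (1,3) count=1: revealed 0 new [(none)] -> total=28

Answer: .######
.######
...####
.#.####
...####
...###.
.......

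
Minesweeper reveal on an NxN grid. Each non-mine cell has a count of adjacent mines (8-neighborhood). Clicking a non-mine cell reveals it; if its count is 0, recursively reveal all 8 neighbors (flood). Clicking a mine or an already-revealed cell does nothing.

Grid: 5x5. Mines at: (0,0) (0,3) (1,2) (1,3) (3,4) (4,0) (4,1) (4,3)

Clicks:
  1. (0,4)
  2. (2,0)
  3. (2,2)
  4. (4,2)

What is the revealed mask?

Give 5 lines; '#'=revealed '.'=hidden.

Click 1 (0,4) count=2: revealed 1 new [(0,4)] -> total=1
Click 2 (2,0) count=0: revealed 6 new [(1,0) (1,1) (2,0) (2,1) (3,0) (3,1)] -> total=7
Click 3 (2,2) count=2: revealed 1 new [(2,2)] -> total=8
Click 4 (4,2) count=2: revealed 1 new [(4,2)] -> total=9

Answer: ....#
##...
###..
##...
..#..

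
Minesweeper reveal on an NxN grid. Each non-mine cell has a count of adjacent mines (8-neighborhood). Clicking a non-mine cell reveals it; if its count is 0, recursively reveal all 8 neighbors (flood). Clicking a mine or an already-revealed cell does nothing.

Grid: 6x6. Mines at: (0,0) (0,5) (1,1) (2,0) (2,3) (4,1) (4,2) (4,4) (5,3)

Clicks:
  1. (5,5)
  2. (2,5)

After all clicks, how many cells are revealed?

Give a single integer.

Answer: 7

Derivation:
Click 1 (5,5) count=1: revealed 1 new [(5,5)] -> total=1
Click 2 (2,5) count=0: revealed 6 new [(1,4) (1,5) (2,4) (2,5) (3,4) (3,5)] -> total=7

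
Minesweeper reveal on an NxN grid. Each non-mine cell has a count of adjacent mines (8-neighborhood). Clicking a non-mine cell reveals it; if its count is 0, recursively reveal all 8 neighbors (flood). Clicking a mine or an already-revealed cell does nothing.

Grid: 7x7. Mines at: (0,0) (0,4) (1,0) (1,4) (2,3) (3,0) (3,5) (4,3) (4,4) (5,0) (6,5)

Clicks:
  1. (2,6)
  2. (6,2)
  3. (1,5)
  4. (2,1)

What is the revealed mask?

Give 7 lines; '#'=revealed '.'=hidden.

Answer: .......
.....#.
.#....#
.......
.......
.####..
.####..

Derivation:
Click 1 (2,6) count=1: revealed 1 new [(2,6)] -> total=1
Click 2 (6,2) count=0: revealed 8 new [(5,1) (5,2) (5,3) (5,4) (6,1) (6,2) (6,3) (6,4)] -> total=9
Click 3 (1,5) count=2: revealed 1 new [(1,5)] -> total=10
Click 4 (2,1) count=2: revealed 1 new [(2,1)] -> total=11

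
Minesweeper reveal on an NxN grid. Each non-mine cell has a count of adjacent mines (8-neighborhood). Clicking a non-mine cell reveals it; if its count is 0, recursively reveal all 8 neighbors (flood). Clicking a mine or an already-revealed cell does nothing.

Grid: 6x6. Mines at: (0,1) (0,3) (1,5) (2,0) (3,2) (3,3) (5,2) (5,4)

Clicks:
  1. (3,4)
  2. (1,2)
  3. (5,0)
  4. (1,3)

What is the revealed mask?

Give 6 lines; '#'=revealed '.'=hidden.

Click 1 (3,4) count=1: revealed 1 new [(3,4)] -> total=1
Click 2 (1,2) count=2: revealed 1 new [(1,2)] -> total=2
Click 3 (5,0) count=0: revealed 6 new [(3,0) (3,1) (4,0) (4,1) (5,0) (5,1)] -> total=8
Click 4 (1,3) count=1: revealed 1 new [(1,3)] -> total=9

Answer: ......
..##..
......
##..#.
##....
##....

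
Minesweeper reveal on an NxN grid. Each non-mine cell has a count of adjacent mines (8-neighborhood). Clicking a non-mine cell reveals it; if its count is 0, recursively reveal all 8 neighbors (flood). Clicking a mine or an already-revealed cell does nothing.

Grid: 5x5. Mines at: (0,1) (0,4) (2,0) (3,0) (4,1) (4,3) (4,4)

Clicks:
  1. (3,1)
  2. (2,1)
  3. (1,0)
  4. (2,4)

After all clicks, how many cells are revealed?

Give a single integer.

Click 1 (3,1) count=3: revealed 1 new [(3,1)] -> total=1
Click 2 (2,1) count=2: revealed 1 new [(2,1)] -> total=2
Click 3 (1,0) count=2: revealed 1 new [(1,0)] -> total=3
Click 4 (2,4) count=0: revealed 10 new [(1,1) (1,2) (1,3) (1,4) (2,2) (2,3) (2,4) (3,2) (3,3) (3,4)] -> total=13

Answer: 13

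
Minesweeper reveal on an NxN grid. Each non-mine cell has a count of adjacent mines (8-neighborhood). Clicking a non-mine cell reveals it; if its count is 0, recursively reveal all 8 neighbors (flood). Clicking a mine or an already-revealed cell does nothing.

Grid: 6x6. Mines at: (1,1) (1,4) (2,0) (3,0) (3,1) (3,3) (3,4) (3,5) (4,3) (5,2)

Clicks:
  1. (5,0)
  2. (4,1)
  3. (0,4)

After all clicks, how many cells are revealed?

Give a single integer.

Click 1 (5,0) count=0: revealed 4 new [(4,0) (4,1) (5,0) (5,1)] -> total=4
Click 2 (4,1) count=3: revealed 0 new [(none)] -> total=4
Click 3 (0,4) count=1: revealed 1 new [(0,4)] -> total=5

Answer: 5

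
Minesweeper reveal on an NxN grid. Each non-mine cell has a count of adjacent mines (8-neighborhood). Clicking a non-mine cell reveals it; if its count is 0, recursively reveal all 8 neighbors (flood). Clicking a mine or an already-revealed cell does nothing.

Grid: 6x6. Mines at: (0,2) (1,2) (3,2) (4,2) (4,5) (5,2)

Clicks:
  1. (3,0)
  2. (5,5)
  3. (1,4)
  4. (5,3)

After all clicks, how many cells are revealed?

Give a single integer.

Answer: 26

Derivation:
Click 1 (3,0) count=0: revealed 12 new [(0,0) (0,1) (1,0) (1,1) (2,0) (2,1) (3,0) (3,1) (4,0) (4,1) (5,0) (5,1)] -> total=12
Click 2 (5,5) count=1: revealed 1 new [(5,5)] -> total=13
Click 3 (1,4) count=0: revealed 12 new [(0,3) (0,4) (0,5) (1,3) (1,4) (1,5) (2,3) (2,4) (2,5) (3,3) (3,4) (3,5)] -> total=25
Click 4 (5,3) count=2: revealed 1 new [(5,3)] -> total=26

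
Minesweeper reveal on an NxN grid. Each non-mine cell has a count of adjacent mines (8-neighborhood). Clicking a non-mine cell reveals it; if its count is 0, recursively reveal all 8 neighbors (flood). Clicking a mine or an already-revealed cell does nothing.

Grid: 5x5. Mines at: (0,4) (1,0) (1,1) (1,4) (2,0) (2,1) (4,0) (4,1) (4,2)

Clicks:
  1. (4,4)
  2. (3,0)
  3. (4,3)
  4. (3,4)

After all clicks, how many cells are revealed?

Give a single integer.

Answer: 7

Derivation:
Click 1 (4,4) count=0: revealed 6 new [(2,3) (2,4) (3,3) (3,4) (4,3) (4,4)] -> total=6
Click 2 (3,0) count=4: revealed 1 new [(3,0)] -> total=7
Click 3 (4,3) count=1: revealed 0 new [(none)] -> total=7
Click 4 (3,4) count=0: revealed 0 new [(none)] -> total=7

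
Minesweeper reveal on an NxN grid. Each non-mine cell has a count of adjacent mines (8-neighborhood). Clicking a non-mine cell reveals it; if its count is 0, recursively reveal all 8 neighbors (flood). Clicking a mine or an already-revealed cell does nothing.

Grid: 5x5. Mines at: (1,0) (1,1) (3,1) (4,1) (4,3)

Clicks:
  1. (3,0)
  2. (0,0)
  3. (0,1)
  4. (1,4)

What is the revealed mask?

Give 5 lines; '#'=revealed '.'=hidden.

Click 1 (3,0) count=2: revealed 1 new [(3,0)] -> total=1
Click 2 (0,0) count=2: revealed 1 new [(0,0)] -> total=2
Click 3 (0,1) count=2: revealed 1 new [(0,1)] -> total=3
Click 4 (1,4) count=0: revealed 12 new [(0,2) (0,3) (0,4) (1,2) (1,3) (1,4) (2,2) (2,3) (2,4) (3,2) (3,3) (3,4)] -> total=15

Answer: #####
..###
..###
#.###
.....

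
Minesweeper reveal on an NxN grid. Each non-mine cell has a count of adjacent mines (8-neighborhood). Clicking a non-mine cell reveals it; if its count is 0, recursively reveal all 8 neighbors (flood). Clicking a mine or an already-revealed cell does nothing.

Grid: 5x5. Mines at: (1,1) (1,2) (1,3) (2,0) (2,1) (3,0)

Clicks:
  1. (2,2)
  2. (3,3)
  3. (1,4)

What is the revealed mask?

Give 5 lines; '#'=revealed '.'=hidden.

Answer: .....
....#
..###
.####
.####

Derivation:
Click 1 (2,2) count=4: revealed 1 new [(2,2)] -> total=1
Click 2 (3,3) count=0: revealed 10 new [(2,3) (2,4) (3,1) (3,2) (3,3) (3,4) (4,1) (4,2) (4,3) (4,4)] -> total=11
Click 3 (1,4) count=1: revealed 1 new [(1,4)] -> total=12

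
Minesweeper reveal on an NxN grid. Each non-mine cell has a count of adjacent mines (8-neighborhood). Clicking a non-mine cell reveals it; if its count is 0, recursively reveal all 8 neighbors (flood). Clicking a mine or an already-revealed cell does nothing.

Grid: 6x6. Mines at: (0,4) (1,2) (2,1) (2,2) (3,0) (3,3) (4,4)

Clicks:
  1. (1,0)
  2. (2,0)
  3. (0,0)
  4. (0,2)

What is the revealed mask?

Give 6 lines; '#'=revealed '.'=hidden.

Click 1 (1,0) count=1: revealed 1 new [(1,0)] -> total=1
Click 2 (2,0) count=2: revealed 1 new [(2,0)] -> total=2
Click 3 (0,0) count=0: revealed 3 new [(0,0) (0,1) (1,1)] -> total=5
Click 4 (0,2) count=1: revealed 1 new [(0,2)] -> total=6

Answer: ###...
##....
#.....
......
......
......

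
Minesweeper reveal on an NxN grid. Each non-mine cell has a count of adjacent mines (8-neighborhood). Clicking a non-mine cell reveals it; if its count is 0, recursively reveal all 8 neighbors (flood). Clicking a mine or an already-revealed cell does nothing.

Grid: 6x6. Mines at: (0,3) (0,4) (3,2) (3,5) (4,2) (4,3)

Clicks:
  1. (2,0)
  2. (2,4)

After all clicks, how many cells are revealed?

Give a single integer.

Click 1 (2,0) count=0: revealed 15 new [(0,0) (0,1) (0,2) (1,0) (1,1) (1,2) (2,0) (2,1) (2,2) (3,0) (3,1) (4,0) (4,1) (5,0) (5,1)] -> total=15
Click 2 (2,4) count=1: revealed 1 new [(2,4)] -> total=16

Answer: 16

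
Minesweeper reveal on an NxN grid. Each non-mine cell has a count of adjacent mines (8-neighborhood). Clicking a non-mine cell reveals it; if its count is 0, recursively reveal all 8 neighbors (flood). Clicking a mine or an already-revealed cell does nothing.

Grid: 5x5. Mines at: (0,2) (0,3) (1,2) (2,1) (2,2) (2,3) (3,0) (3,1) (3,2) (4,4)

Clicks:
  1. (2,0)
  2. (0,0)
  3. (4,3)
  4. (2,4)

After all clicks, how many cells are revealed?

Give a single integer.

Click 1 (2,0) count=3: revealed 1 new [(2,0)] -> total=1
Click 2 (0,0) count=0: revealed 4 new [(0,0) (0,1) (1,0) (1,1)] -> total=5
Click 3 (4,3) count=2: revealed 1 new [(4,3)] -> total=6
Click 4 (2,4) count=1: revealed 1 new [(2,4)] -> total=7

Answer: 7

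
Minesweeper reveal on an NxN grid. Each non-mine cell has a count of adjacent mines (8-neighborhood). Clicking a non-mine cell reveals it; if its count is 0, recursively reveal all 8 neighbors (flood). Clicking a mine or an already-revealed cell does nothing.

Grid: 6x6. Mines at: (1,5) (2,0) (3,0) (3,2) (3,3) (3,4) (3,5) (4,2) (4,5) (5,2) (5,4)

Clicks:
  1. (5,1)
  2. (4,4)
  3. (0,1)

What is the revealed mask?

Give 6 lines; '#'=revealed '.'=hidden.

Answer: #####.
#####.
.####.
......
....#.
.#....

Derivation:
Click 1 (5,1) count=2: revealed 1 new [(5,1)] -> total=1
Click 2 (4,4) count=5: revealed 1 new [(4,4)] -> total=2
Click 3 (0,1) count=0: revealed 14 new [(0,0) (0,1) (0,2) (0,3) (0,4) (1,0) (1,1) (1,2) (1,3) (1,4) (2,1) (2,2) (2,3) (2,4)] -> total=16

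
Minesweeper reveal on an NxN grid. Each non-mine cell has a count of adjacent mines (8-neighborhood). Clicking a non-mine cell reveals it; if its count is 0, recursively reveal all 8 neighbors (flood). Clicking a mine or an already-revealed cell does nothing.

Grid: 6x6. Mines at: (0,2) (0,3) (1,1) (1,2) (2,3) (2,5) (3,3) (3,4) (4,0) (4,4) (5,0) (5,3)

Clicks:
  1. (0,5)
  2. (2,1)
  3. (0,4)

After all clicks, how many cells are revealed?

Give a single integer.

Answer: 5

Derivation:
Click 1 (0,5) count=0: revealed 4 new [(0,4) (0,5) (1,4) (1,5)] -> total=4
Click 2 (2,1) count=2: revealed 1 new [(2,1)] -> total=5
Click 3 (0,4) count=1: revealed 0 new [(none)] -> total=5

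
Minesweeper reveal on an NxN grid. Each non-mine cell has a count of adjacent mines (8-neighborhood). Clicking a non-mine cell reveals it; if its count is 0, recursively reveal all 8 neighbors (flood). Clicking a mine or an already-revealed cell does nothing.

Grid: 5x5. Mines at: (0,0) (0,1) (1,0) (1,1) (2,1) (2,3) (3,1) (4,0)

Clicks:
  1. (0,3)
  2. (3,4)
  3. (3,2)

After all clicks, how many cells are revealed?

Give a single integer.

Click 1 (0,3) count=0: revealed 6 new [(0,2) (0,3) (0,4) (1,2) (1,3) (1,4)] -> total=6
Click 2 (3,4) count=1: revealed 1 new [(3,4)] -> total=7
Click 3 (3,2) count=3: revealed 1 new [(3,2)] -> total=8

Answer: 8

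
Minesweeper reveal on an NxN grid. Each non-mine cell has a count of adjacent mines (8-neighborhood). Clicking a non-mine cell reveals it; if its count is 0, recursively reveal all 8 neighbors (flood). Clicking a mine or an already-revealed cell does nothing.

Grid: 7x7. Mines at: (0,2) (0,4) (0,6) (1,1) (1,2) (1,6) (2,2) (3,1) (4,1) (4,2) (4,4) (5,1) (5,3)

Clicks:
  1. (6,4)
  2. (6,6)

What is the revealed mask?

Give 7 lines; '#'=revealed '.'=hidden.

Click 1 (6,4) count=1: revealed 1 new [(6,4)] -> total=1
Click 2 (6,6) count=0: revealed 11 new [(2,5) (2,6) (3,5) (3,6) (4,5) (4,6) (5,4) (5,5) (5,6) (6,5) (6,6)] -> total=12

Answer: .......
.......
.....##
.....##
.....##
....###
....###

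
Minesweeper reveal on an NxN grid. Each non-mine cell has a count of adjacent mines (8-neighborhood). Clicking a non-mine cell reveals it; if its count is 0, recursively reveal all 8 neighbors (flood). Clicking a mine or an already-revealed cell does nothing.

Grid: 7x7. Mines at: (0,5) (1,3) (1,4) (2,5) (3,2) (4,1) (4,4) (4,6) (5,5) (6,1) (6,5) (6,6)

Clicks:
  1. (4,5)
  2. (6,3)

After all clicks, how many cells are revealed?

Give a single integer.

Answer: 7

Derivation:
Click 1 (4,5) count=3: revealed 1 new [(4,5)] -> total=1
Click 2 (6,3) count=0: revealed 6 new [(5,2) (5,3) (5,4) (6,2) (6,3) (6,4)] -> total=7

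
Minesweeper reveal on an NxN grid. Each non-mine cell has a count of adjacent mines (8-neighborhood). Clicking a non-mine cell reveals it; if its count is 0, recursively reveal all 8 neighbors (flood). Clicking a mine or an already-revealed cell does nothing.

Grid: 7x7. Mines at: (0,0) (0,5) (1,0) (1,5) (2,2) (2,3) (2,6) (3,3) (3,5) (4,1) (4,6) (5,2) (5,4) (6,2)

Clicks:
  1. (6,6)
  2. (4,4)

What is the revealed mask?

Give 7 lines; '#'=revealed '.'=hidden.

Answer: .......
.......
.......
.......
....#..
.....##
.....##

Derivation:
Click 1 (6,6) count=0: revealed 4 new [(5,5) (5,6) (6,5) (6,6)] -> total=4
Click 2 (4,4) count=3: revealed 1 new [(4,4)] -> total=5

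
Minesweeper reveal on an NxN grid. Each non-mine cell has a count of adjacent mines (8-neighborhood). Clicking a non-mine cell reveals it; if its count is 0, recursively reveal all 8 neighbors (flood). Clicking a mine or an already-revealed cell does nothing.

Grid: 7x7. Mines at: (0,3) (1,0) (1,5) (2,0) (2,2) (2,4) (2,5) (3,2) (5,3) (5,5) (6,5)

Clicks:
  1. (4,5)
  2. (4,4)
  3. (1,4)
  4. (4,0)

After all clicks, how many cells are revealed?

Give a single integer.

Answer: 14

Derivation:
Click 1 (4,5) count=1: revealed 1 new [(4,5)] -> total=1
Click 2 (4,4) count=2: revealed 1 new [(4,4)] -> total=2
Click 3 (1,4) count=4: revealed 1 new [(1,4)] -> total=3
Click 4 (4,0) count=0: revealed 11 new [(3,0) (3,1) (4,0) (4,1) (4,2) (5,0) (5,1) (5,2) (6,0) (6,1) (6,2)] -> total=14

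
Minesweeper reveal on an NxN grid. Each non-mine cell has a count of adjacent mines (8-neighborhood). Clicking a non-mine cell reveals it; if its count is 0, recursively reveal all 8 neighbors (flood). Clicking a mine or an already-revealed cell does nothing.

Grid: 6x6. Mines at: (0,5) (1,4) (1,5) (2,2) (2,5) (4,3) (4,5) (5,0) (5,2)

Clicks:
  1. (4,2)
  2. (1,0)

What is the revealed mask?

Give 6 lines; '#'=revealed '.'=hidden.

Answer: ####..
####..
##....
##....
###...
......

Derivation:
Click 1 (4,2) count=2: revealed 1 new [(4,2)] -> total=1
Click 2 (1,0) count=0: revealed 14 new [(0,0) (0,1) (0,2) (0,3) (1,0) (1,1) (1,2) (1,3) (2,0) (2,1) (3,0) (3,1) (4,0) (4,1)] -> total=15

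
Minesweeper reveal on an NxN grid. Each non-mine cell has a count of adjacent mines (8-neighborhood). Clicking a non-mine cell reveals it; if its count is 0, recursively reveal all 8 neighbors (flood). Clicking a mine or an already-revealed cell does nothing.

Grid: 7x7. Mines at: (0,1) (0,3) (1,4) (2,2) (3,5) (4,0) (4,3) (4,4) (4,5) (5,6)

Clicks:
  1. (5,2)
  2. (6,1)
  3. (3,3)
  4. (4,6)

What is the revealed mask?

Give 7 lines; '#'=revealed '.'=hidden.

Click 1 (5,2) count=1: revealed 1 new [(5,2)] -> total=1
Click 2 (6,1) count=0: revealed 11 new [(5,0) (5,1) (5,3) (5,4) (5,5) (6,0) (6,1) (6,2) (6,3) (6,4) (6,5)] -> total=12
Click 3 (3,3) count=3: revealed 1 new [(3,3)] -> total=13
Click 4 (4,6) count=3: revealed 1 new [(4,6)] -> total=14

Answer: .......
.......
.......
...#...
......#
######.
######.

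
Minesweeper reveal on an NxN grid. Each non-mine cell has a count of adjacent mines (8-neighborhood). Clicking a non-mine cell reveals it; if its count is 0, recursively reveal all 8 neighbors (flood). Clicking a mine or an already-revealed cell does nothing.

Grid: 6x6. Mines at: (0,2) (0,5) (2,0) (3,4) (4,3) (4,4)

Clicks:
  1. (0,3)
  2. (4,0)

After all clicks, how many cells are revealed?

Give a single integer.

Answer: 10

Derivation:
Click 1 (0,3) count=1: revealed 1 new [(0,3)] -> total=1
Click 2 (4,0) count=0: revealed 9 new [(3,0) (3,1) (3,2) (4,0) (4,1) (4,2) (5,0) (5,1) (5,2)] -> total=10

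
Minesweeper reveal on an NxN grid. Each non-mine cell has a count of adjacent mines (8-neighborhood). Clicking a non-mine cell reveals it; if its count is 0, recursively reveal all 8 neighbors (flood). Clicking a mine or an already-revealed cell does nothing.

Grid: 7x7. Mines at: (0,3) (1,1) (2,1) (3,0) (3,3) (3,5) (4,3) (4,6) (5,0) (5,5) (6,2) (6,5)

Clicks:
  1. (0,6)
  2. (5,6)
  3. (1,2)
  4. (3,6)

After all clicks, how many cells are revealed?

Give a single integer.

Answer: 12

Derivation:
Click 1 (0,6) count=0: revealed 9 new [(0,4) (0,5) (0,6) (1,4) (1,5) (1,6) (2,4) (2,5) (2,6)] -> total=9
Click 2 (5,6) count=3: revealed 1 new [(5,6)] -> total=10
Click 3 (1,2) count=3: revealed 1 new [(1,2)] -> total=11
Click 4 (3,6) count=2: revealed 1 new [(3,6)] -> total=12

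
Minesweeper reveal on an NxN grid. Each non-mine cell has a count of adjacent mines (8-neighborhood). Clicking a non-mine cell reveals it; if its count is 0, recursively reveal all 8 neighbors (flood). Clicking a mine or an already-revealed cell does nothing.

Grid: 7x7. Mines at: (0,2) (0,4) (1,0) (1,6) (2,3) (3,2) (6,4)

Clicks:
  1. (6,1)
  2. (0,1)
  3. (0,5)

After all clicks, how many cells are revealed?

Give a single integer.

Answer: 18

Derivation:
Click 1 (6,1) count=0: revealed 16 new [(2,0) (2,1) (3,0) (3,1) (4,0) (4,1) (4,2) (4,3) (5,0) (5,1) (5,2) (5,3) (6,0) (6,1) (6,2) (6,3)] -> total=16
Click 2 (0,1) count=2: revealed 1 new [(0,1)] -> total=17
Click 3 (0,5) count=2: revealed 1 new [(0,5)] -> total=18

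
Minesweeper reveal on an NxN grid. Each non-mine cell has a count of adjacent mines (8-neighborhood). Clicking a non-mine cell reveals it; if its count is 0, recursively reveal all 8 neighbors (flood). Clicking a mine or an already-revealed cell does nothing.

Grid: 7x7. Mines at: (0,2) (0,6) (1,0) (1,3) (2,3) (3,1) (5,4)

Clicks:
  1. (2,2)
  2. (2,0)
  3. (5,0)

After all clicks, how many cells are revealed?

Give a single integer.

Click 1 (2,2) count=3: revealed 1 new [(2,2)] -> total=1
Click 2 (2,0) count=2: revealed 1 new [(2,0)] -> total=2
Click 3 (5,0) count=0: revealed 12 new [(4,0) (4,1) (4,2) (4,3) (5,0) (5,1) (5,2) (5,3) (6,0) (6,1) (6,2) (6,3)] -> total=14

Answer: 14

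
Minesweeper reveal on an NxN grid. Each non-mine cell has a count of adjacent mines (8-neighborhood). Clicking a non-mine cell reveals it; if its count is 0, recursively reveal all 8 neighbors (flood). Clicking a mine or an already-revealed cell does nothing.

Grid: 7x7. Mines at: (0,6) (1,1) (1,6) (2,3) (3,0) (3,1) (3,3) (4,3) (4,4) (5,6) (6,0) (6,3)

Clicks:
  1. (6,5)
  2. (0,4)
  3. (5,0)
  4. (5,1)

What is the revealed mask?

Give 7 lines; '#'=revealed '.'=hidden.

Click 1 (6,5) count=1: revealed 1 new [(6,5)] -> total=1
Click 2 (0,4) count=0: revealed 8 new [(0,2) (0,3) (0,4) (0,5) (1,2) (1,3) (1,4) (1,5)] -> total=9
Click 3 (5,0) count=1: revealed 1 new [(5,0)] -> total=10
Click 4 (5,1) count=1: revealed 1 new [(5,1)] -> total=11

Answer: ..####.
..####.
.......
.......
.......
##.....
.....#.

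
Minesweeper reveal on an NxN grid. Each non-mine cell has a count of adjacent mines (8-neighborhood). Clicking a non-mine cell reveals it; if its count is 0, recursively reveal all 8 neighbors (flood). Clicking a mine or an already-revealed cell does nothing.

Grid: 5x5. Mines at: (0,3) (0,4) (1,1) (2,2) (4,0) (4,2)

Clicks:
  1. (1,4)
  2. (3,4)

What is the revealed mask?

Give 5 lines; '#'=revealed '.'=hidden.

Click 1 (1,4) count=2: revealed 1 new [(1,4)] -> total=1
Click 2 (3,4) count=0: revealed 7 new [(1,3) (2,3) (2,4) (3,3) (3,4) (4,3) (4,4)] -> total=8

Answer: .....
...##
...##
...##
...##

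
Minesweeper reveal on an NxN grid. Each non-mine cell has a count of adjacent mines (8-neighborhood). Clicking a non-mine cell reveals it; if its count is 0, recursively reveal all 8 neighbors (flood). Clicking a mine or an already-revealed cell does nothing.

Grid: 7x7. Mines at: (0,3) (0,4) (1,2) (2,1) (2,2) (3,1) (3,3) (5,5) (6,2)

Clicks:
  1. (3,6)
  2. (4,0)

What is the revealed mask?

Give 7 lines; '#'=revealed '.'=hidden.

Answer: .....##
....###
....###
....###
#...###
.......
.......

Derivation:
Click 1 (3,6) count=0: revealed 14 new [(0,5) (0,6) (1,4) (1,5) (1,6) (2,4) (2,5) (2,6) (3,4) (3,5) (3,6) (4,4) (4,5) (4,6)] -> total=14
Click 2 (4,0) count=1: revealed 1 new [(4,0)] -> total=15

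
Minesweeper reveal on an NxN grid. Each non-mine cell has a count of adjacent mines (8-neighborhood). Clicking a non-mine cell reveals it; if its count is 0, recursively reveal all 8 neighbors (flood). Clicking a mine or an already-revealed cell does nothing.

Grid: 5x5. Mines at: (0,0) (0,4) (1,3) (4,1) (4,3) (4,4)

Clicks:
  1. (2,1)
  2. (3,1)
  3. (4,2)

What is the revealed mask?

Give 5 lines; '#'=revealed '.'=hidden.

Answer: .....
###..
###..
###..
..#..

Derivation:
Click 1 (2,1) count=0: revealed 9 new [(1,0) (1,1) (1,2) (2,0) (2,1) (2,2) (3,0) (3,1) (3,2)] -> total=9
Click 2 (3,1) count=1: revealed 0 new [(none)] -> total=9
Click 3 (4,2) count=2: revealed 1 new [(4,2)] -> total=10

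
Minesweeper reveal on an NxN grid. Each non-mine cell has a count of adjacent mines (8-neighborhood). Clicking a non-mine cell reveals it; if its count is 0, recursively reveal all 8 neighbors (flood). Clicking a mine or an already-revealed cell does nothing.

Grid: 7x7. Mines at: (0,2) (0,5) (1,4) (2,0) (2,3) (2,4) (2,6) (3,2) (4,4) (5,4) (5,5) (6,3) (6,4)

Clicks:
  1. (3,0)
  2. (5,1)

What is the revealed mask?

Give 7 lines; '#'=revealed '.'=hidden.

Click 1 (3,0) count=1: revealed 1 new [(3,0)] -> total=1
Click 2 (5,1) count=0: revealed 10 new [(3,1) (4,0) (4,1) (4,2) (5,0) (5,1) (5,2) (6,0) (6,1) (6,2)] -> total=11

Answer: .......
.......
.......
##.....
###....
###....
###....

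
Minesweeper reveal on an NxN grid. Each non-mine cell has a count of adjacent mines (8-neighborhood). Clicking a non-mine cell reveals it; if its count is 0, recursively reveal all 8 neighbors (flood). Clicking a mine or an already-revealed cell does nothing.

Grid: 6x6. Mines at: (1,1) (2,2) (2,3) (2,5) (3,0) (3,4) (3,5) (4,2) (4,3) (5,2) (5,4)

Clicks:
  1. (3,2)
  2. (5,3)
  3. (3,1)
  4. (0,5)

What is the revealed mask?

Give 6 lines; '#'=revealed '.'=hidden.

Click 1 (3,2) count=4: revealed 1 new [(3,2)] -> total=1
Click 2 (5,3) count=4: revealed 1 new [(5,3)] -> total=2
Click 3 (3,1) count=3: revealed 1 new [(3,1)] -> total=3
Click 4 (0,5) count=0: revealed 8 new [(0,2) (0,3) (0,4) (0,5) (1,2) (1,3) (1,4) (1,5)] -> total=11

Answer: ..####
..####
......
.##...
......
...#..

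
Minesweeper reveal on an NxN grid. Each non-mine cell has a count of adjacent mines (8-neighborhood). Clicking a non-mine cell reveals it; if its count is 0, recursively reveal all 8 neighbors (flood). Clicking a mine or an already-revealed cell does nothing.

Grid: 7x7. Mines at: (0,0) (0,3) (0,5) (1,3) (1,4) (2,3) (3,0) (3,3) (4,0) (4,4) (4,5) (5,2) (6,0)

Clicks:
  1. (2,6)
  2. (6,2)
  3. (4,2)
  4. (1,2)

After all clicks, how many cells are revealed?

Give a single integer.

Answer: 9

Derivation:
Click 1 (2,6) count=0: revealed 6 new [(1,5) (1,6) (2,5) (2,6) (3,5) (3,6)] -> total=6
Click 2 (6,2) count=1: revealed 1 new [(6,2)] -> total=7
Click 3 (4,2) count=2: revealed 1 new [(4,2)] -> total=8
Click 4 (1,2) count=3: revealed 1 new [(1,2)] -> total=9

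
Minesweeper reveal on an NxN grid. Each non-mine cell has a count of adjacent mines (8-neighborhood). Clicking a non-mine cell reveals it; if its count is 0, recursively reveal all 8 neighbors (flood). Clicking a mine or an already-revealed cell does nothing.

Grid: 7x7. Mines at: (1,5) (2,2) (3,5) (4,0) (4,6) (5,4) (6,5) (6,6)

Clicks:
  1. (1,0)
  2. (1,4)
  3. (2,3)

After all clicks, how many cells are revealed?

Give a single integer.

Answer: 15

Derivation:
Click 1 (1,0) count=0: revealed 14 new [(0,0) (0,1) (0,2) (0,3) (0,4) (1,0) (1,1) (1,2) (1,3) (1,4) (2,0) (2,1) (3,0) (3,1)] -> total=14
Click 2 (1,4) count=1: revealed 0 new [(none)] -> total=14
Click 3 (2,3) count=1: revealed 1 new [(2,3)] -> total=15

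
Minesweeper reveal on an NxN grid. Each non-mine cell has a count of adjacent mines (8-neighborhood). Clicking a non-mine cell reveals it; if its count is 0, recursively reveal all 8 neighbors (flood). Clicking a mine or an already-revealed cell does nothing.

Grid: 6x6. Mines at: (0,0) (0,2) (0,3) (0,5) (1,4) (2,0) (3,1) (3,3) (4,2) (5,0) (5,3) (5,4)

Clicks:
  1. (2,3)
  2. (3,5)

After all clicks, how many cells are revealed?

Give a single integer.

Answer: 7

Derivation:
Click 1 (2,3) count=2: revealed 1 new [(2,3)] -> total=1
Click 2 (3,5) count=0: revealed 6 new [(2,4) (2,5) (3,4) (3,5) (4,4) (4,5)] -> total=7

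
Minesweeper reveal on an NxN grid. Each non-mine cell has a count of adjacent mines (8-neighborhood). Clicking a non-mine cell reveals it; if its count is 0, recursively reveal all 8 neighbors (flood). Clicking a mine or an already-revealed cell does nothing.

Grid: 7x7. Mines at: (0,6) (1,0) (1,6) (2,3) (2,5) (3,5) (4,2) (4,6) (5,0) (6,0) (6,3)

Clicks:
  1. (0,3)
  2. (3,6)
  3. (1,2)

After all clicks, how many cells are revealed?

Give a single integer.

Answer: 11

Derivation:
Click 1 (0,3) count=0: revealed 10 new [(0,1) (0,2) (0,3) (0,4) (0,5) (1,1) (1,2) (1,3) (1,4) (1,5)] -> total=10
Click 2 (3,6) count=3: revealed 1 new [(3,6)] -> total=11
Click 3 (1,2) count=1: revealed 0 new [(none)] -> total=11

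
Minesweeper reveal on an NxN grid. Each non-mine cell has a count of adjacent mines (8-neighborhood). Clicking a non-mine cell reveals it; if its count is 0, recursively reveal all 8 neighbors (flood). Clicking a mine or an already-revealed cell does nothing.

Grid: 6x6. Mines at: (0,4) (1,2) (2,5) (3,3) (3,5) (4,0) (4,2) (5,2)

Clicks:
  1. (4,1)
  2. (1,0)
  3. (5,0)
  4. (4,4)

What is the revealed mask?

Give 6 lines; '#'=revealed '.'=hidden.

Answer: ##....
##....
##....
##....
.#..#.
#.....

Derivation:
Click 1 (4,1) count=3: revealed 1 new [(4,1)] -> total=1
Click 2 (1,0) count=0: revealed 8 new [(0,0) (0,1) (1,0) (1,1) (2,0) (2,1) (3,0) (3,1)] -> total=9
Click 3 (5,0) count=1: revealed 1 new [(5,0)] -> total=10
Click 4 (4,4) count=2: revealed 1 new [(4,4)] -> total=11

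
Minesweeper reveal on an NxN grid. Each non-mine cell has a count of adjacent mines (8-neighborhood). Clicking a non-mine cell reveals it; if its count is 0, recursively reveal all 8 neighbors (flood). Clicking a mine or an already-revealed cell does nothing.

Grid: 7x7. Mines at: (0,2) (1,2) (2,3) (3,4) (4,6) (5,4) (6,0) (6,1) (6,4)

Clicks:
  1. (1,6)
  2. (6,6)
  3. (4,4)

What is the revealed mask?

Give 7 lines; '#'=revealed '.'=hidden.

Click 1 (1,6) count=0: revealed 13 new [(0,3) (0,4) (0,5) (0,6) (1,3) (1,4) (1,5) (1,6) (2,4) (2,5) (2,6) (3,5) (3,6)] -> total=13
Click 2 (6,6) count=0: revealed 4 new [(5,5) (5,6) (6,5) (6,6)] -> total=17
Click 3 (4,4) count=2: revealed 1 new [(4,4)] -> total=18

Answer: ...####
...####
....###
.....##
....#..
.....##
.....##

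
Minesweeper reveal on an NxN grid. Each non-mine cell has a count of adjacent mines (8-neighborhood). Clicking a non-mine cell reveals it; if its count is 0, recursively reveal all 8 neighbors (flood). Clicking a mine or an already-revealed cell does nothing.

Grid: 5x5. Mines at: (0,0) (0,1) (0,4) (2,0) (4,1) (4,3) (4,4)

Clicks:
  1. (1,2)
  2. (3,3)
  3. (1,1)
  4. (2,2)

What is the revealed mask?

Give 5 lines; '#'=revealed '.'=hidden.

Click 1 (1,2) count=1: revealed 1 new [(1,2)] -> total=1
Click 2 (3,3) count=2: revealed 1 new [(3,3)] -> total=2
Click 3 (1,1) count=3: revealed 1 new [(1,1)] -> total=3
Click 4 (2,2) count=0: revealed 9 new [(1,3) (1,4) (2,1) (2,2) (2,3) (2,4) (3,1) (3,2) (3,4)] -> total=12

Answer: .....
.####
.####
.####
.....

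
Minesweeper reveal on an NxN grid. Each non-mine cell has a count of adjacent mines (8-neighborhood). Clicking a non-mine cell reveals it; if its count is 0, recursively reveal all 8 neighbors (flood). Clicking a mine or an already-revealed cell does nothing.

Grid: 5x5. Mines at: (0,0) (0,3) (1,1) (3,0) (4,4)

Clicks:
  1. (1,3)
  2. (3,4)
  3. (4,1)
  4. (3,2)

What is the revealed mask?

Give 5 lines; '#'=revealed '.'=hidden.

Answer: .....
..###
.####
.####
.###.

Derivation:
Click 1 (1,3) count=1: revealed 1 new [(1,3)] -> total=1
Click 2 (3,4) count=1: revealed 1 new [(3,4)] -> total=2
Click 3 (4,1) count=1: revealed 1 new [(4,1)] -> total=3
Click 4 (3,2) count=0: revealed 11 new [(1,2) (1,4) (2,1) (2,2) (2,3) (2,4) (3,1) (3,2) (3,3) (4,2) (4,3)] -> total=14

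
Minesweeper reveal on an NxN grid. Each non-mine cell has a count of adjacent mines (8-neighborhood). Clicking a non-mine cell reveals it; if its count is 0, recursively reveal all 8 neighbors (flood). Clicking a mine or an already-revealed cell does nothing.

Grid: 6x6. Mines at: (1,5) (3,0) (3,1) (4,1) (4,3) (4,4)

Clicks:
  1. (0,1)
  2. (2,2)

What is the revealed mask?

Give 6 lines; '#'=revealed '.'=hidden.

Answer: #####.
#####.
#####.
..###.
......
......

Derivation:
Click 1 (0,1) count=0: revealed 18 new [(0,0) (0,1) (0,2) (0,3) (0,4) (1,0) (1,1) (1,2) (1,3) (1,4) (2,0) (2,1) (2,2) (2,3) (2,4) (3,2) (3,3) (3,4)] -> total=18
Click 2 (2,2) count=1: revealed 0 new [(none)] -> total=18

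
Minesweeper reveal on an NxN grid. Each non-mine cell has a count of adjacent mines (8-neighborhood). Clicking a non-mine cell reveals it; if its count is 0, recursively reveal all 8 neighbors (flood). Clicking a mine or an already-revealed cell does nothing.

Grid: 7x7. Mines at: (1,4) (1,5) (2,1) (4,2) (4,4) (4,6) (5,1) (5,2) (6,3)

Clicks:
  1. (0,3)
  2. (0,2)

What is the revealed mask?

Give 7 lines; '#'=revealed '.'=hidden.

Click 1 (0,3) count=1: revealed 1 new [(0,3)] -> total=1
Click 2 (0,2) count=0: revealed 7 new [(0,0) (0,1) (0,2) (1,0) (1,1) (1,2) (1,3)] -> total=8

Answer: ####...
####...
.......
.......
.......
.......
.......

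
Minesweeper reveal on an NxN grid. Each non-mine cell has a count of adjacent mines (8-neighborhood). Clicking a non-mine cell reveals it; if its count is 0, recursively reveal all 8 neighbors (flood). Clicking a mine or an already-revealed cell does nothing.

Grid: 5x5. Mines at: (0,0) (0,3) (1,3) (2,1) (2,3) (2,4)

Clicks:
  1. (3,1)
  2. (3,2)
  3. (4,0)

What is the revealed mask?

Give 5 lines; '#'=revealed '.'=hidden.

Answer: .....
.....
.....
#####
#####

Derivation:
Click 1 (3,1) count=1: revealed 1 new [(3,1)] -> total=1
Click 2 (3,2) count=2: revealed 1 new [(3,2)] -> total=2
Click 3 (4,0) count=0: revealed 8 new [(3,0) (3,3) (3,4) (4,0) (4,1) (4,2) (4,3) (4,4)] -> total=10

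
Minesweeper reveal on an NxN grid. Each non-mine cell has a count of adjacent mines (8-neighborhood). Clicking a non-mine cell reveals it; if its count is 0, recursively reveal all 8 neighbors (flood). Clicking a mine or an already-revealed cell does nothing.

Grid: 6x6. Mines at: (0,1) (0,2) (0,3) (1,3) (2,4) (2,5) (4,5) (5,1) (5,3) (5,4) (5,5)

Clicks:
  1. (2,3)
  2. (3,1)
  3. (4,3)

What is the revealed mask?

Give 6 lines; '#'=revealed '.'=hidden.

Answer: ......
###...
####..
####..
####..
......

Derivation:
Click 1 (2,3) count=2: revealed 1 new [(2,3)] -> total=1
Click 2 (3,1) count=0: revealed 14 new [(1,0) (1,1) (1,2) (2,0) (2,1) (2,2) (3,0) (3,1) (3,2) (3,3) (4,0) (4,1) (4,2) (4,3)] -> total=15
Click 3 (4,3) count=2: revealed 0 new [(none)] -> total=15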